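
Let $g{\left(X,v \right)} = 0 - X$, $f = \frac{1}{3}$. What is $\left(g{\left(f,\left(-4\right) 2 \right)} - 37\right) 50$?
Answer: $- \frac{5600}{3} \approx -1866.7$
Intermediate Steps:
$f = \frac{1}{3} \approx 0.33333$
$g{\left(X,v \right)} = - X$
$\left(g{\left(f,\left(-4\right) 2 \right)} - 37\right) 50 = \left(\left(-1\right) \frac{1}{3} - 37\right) 50 = \left(- \frac{1}{3} - 37\right) 50 = \left(- \frac{112}{3}\right) 50 = - \frac{5600}{3}$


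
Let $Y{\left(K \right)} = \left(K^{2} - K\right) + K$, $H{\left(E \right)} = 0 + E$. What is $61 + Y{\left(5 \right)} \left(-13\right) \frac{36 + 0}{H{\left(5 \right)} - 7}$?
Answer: $5911$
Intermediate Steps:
$H{\left(E \right)} = E$
$Y{\left(K \right)} = K^{2}$
$61 + Y{\left(5 \right)} \left(-13\right) \frac{36 + 0}{H{\left(5 \right)} - 7} = 61 + 5^{2} \left(-13\right) \frac{36 + 0}{5 - 7} = 61 + 25 \left(-13\right) \frac{36}{5 - 7} = 61 - 325 \frac{36}{-2} = 61 - 325 \cdot 36 \left(- \frac{1}{2}\right) = 61 - -5850 = 61 + 5850 = 5911$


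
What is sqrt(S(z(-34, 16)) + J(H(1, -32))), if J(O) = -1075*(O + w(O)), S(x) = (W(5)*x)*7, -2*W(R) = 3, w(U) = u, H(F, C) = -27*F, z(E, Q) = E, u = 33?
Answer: 3*I*sqrt(677) ≈ 78.058*I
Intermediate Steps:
w(U) = 33
W(R) = -3/2 (W(R) = -1/2*3 = -3/2)
S(x) = -21*x/2 (S(x) = -3*x/2*7 = -21*x/2)
J(O) = -35475 - 1075*O (J(O) = -1075*(O + 33) = -1075*(33 + O) = -35475 - 1075*O)
sqrt(S(z(-34, 16)) + J(H(1, -32))) = sqrt(-21/2*(-34) + (-35475 - (-29025))) = sqrt(357 + (-35475 - 1075*(-27))) = sqrt(357 + (-35475 + 29025)) = sqrt(357 - 6450) = sqrt(-6093) = 3*I*sqrt(677)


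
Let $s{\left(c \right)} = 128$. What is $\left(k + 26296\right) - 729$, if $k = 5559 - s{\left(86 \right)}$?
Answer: $30998$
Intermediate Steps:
$k = 5431$ ($k = 5559 - 128 = 5431$)
$\left(k + 26296\right) - 729 = \left(5431 + 26296\right) - 729 = 31727 - 729 = 30998$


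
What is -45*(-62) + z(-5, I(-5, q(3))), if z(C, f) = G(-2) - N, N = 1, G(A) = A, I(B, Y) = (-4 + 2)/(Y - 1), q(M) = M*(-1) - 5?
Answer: 2787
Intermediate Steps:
q(M) = -5 - M (q(M) = -M - 5 = -5 - M)
I(B, Y) = -2/(-1 + Y)
z(C, f) = -3 (z(C, f) = -2 - 1*1 = -2 - 1 = -3)
-45*(-62) + z(-5, I(-5, q(3))) = -45*(-62) - 3 = 2790 - 3 = 2787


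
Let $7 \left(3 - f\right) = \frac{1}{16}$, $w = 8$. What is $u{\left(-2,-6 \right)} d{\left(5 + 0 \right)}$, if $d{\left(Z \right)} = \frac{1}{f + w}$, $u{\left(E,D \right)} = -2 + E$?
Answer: $- \frac{448}{1231} \approx -0.36393$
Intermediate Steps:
$f = \frac{335}{112}$ ($f = 3 - \frac{1}{7 \cdot 16} = 3 - \frac{1}{112} = \frac{335}{112} \approx 2.9911$)
$d{\left(Z \right)} = \frac{112}{1231}$ ($d{\left(Z \right)} = \frac{1}{\frac{335}{112} + 8} = \frac{1}{\frac{1231}{112}} = \frac{112}{1231}$)
$u{\left(-2,-6 \right)} d{\left(5 + 0 \right)} = \left(-2 - 2\right) \frac{112}{1231} = \left(-4\right) \frac{112}{1231} = - \frac{448}{1231}$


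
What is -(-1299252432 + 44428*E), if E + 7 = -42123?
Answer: 3171004072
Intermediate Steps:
E = -42130 (E = -7 - 42123 = -42130)
-(-1299252432 + 44428*E) = -44428/(1/(-29244 - 42130)) = -44428/(1/(-71374)) = -44428/(-1/71374) = -44428*(-71374) = 3171004072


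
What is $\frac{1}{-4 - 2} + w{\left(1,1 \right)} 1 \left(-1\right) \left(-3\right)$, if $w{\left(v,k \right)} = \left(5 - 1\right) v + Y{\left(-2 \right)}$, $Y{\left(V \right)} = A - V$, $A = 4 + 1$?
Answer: $\frac{197}{6} \approx 32.833$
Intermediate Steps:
$A = 5$
$Y{\left(V \right)} = 5 - V$
$w{\left(v,k \right)} = 7 + 4 v$ ($w{\left(v,k \right)} = \left(5 - 1\right) v + \left(5 - -2\right) = 4 v + \left(5 + 2\right) = 4 v + 7 = 7 + 4 v$)
$\frac{1}{-4 - 2} + w{\left(1,1 \right)} 1 \left(-1\right) \left(-3\right) = \frac{1}{-4 - 2} + \left(7 + 4 \cdot 1\right) 1 \left(-1\right) \left(-3\right) = \frac{1}{-6} + \left(7 + 4\right) \left(\left(-1\right) \left(-3\right)\right) = - \frac{1}{6} + 11 \cdot 3 = - \frac{1}{6} + 33 = \frac{197}{6}$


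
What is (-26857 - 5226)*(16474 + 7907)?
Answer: -782215623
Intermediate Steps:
(-26857 - 5226)*(16474 + 7907) = -32083*24381 = -782215623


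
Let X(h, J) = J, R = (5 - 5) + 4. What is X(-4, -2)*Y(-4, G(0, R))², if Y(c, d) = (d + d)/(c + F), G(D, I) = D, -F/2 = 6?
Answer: 0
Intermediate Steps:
F = -12 (F = -2*6 = -12)
R = 4 (R = 0 + 4 = 4)
Y(c, d) = 2*d/(-12 + c) (Y(c, d) = (d + d)/(c - 12) = (2*d)/(-12 + c) = 2*d/(-12 + c))
X(-4, -2)*Y(-4, G(0, R))² = -2*(2*0/(-12 - 4))² = -2*(2*0/(-16))² = -2*(2*0*(-1/16))² = -2*0² = -2*0 = 0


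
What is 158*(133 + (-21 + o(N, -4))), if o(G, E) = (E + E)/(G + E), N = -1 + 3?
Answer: 18328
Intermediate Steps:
N = 2
o(G, E) = 2*E/(E + G) (o(G, E) = (2*E)/(E + G) = 2*E/(E + G))
158*(133 + (-21 + o(N, -4))) = 158*(133 + (-21 + 2*(-4)/(-4 + 2))) = 158*(133 + (-21 + 2*(-4)/(-2))) = 158*(133 + (-21 + 2*(-4)*(-½))) = 158*(133 + (-21 + 4)) = 158*(133 - 17) = 158*116 = 18328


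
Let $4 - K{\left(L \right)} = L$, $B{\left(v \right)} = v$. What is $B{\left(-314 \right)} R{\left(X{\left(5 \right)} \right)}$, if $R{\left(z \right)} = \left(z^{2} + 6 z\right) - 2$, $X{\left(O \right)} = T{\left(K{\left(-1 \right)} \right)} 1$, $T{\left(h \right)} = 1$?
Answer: $-1570$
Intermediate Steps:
$K{\left(L \right)} = 4 - L$
$X{\left(O \right)} = 1$ ($X{\left(O \right)} = 1 \cdot 1 = 1$)
$R{\left(z \right)} = -2 + z^{2} + 6 z$
$B{\left(-314 \right)} R{\left(X{\left(5 \right)} \right)} = - 314 \left(-2 + 1^{2} + 6 \cdot 1\right) = - 314 \left(-2 + 1 + 6\right) = \left(-314\right) 5 = -1570$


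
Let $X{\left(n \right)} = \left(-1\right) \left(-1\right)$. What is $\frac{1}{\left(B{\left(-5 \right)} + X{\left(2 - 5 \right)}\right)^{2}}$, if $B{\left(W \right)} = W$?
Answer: $\frac{1}{16} \approx 0.0625$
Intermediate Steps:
$X{\left(n \right)} = 1$
$\frac{1}{\left(B{\left(-5 \right)} + X{\left(2 - 5 \right)}\right)^{2}} = \frac{1}{\left(-5 + 1\right)^{2}} = \frac{1}{\left(-4\right)^{2}} = \frac{1}{16}$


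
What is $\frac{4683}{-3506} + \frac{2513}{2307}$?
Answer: $- \frac{1993103}{8088342} \approx -0.24642$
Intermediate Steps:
$\frac{4683}{-3506} + \frac{2513}{2307} = 4683 \left(- \frac{1}{3506}\right) + 2513 \cdot \frac{1}{2307} = - \frac{4683}{3506} + \frac{2513}{2307} = - \frac{1993103}{8088342}$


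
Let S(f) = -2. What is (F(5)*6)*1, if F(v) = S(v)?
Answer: -12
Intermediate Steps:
F(v) = -2
(F(5)*6)*1 = -2*6*1 = -12*1 = -12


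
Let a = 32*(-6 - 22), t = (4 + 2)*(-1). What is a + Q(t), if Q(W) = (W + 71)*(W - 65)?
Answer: -5511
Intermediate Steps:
t = -6 (t = 6*(-1) = -6)
Q(W) = (-65 + W)*(71 + W) (Q(W) = (71 + W)*(-65 + W) = (-65 + W)*(71 + W))
a = -896 (a = 32*(-28) = -896)
a + Q(t) = -896 + (-4615 + (-6)**2 + 6*(-6)) = -896 + (-4615 + 36 - 36) = -896 - 4615 = -5511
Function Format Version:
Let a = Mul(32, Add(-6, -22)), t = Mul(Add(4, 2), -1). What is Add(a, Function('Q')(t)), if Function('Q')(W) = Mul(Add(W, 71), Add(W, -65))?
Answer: -5511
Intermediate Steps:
t = -6 (t = Mul(6, -1) = -6)
Function('Q')(W) = Mul(Add(-65, W), Add(71, W)) (Function('Q')(W) = Mul(Add(71, W), Add(-65, W)) = Mul(Add(-65, W), Add(71, W)))
a = -896 (a = Mul(32, -28) = -896)
Add(a, Function('Q')(t)) = Add(-896, Add(-4615, Pow(-6, 2), Mul(6, -6))) = Add(-896, Add(-4615, 36, -36)) = Add(-896, -4615) = -5511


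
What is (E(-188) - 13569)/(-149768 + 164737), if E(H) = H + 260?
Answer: -13497/14969 ≈ -0.90166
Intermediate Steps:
E(H) = 260 + H
(E(-188) - 13569)/(-149768 + 164737) = ((260 - 188) - 13569)/(-149768 + 164737) = (72 - 13569)/14969 = -13497*1/14969 = -13497/14969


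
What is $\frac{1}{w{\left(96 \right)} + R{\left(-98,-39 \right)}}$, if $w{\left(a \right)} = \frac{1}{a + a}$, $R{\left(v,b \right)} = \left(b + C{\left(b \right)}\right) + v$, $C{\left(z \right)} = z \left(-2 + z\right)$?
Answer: $\frac{192}{280705} \approx 0.00068399$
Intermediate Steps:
$R{\left(v,b \right)} = b + v + b \left(-2 + b\right)$ ($R{\left(v,b \right)} = \left(b + b \left(-2 + b\right)\right) + v = b + v + b \left(-2 + b\right)$)
$w{\left(a \right)} = \frac{1}{2 a}$
$\frac{1}{w{\left(96 \right)} + R{\left(-98,-39 \right)}} = \frac{1}{\frac{1}{2 \cdot 96} - \left(59 - 1521\right)} = \frac{1}{\frac{1}{2} \cdot \frac{1}{96} + \left(-98 + 1521 + 39\right)} = \frac{1}{\frac{1}{192} + 1462} = \frac{1}{\frac{280705}{192}} = \frac{192}{280705}$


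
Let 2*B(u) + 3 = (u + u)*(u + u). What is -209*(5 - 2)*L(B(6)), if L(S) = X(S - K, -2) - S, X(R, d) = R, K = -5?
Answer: -3135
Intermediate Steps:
B(u) = -3/2 + 2*u² (B(u) = -3/2 + ((u + u)*(u + u))/2 = -3/2 + ((2*u)*(2*u))/2 = -3/2 + (4*u²)/2 = -3/2 + 2*u²)
L(S) = 5 (L(S) = (S - 1*(-5)) - S = (S + 5) - S = (5 + S) - S = 5)
-209*(5 - 2)*L(B(6)) = -209*(5 - 2)*5 = -627*5 = -209*15 = -3135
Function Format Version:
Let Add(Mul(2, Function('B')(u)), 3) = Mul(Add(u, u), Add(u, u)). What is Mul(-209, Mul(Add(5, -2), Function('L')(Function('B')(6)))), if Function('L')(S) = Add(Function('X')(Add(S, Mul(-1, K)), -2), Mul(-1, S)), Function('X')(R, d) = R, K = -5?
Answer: -3135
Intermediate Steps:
Function('B')(u) = Add(Rational(-3, 2), Mul(2, Pow(u, 2))) (Function('B')(u) = Add(Rational(-3, 2), Mul(Rational(1, 2), Mul(Add(u, u), Add(u, u)))) = Add(Rational(-3, 2), Mul(Rational(1, 2), Mul(Mul(2, u), Mul(2, u)))) = Add(Rational(-3, 2), Mul(Rational(1, 2), Mul(4, Pow(u, 2)))) = Add(Rational(-3, 2), Mul(2, Pow(u, 2))))
Function('L')(S) = 5 (Function('L')(S) = Add(Add(S, Mul(-1, -5)), Mul(-1, S)) = Add(Add(S, 5), Mul(-1, S)) = Add(Add(5, S), Mul(-1, S)) = 5)
Mul(-209, Mul(Add(5, -2), Function('L')(Function('B')(6)))) = Mul(-209, Mul(Add(5, -2), 5)) = Mul(-209, Mul(3, 5)) = Mul(-209, 15) = -3135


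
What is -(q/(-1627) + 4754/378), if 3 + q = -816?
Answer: -4022170/307503 ≈ -13.080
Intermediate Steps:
q = -819 (q = -3 - 816 = -819)
-(q/(-1627) + 4754/378) = -(-819/(-1627) + 4754/378) = -(-819*(-1/1627) + 4754*(1/378)) = -(819/1627 + 2377/189) = -1*4022170/307503 = -4022170/307503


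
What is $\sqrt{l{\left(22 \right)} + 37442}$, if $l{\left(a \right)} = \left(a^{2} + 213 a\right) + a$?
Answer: $\sqrt{42634} \approx 206.48$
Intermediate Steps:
$l{\left(a \right)} = a^{2} + 214 a$
$\sqrt{l{\left(22 \right)} + 37442} = \sqrt{22 \left(214 + 22\right) + 37442} = \sqrt{22 \cdot 236 + 37442} = \sqrt{5192 + 37442} = \sqrt{42634}$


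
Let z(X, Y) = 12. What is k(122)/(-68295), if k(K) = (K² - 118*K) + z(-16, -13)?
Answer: -100/13659 ≈ -0.0073212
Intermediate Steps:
k(K) = 12 + K² - 118*K (k(K) = (K² - 118*K) + 12 = 12 + K² - 118*K)
k(122)/(-68295) = (12 + 122² - 118*122)/(-68295) = (12 + 14884 - 14396)*(-1/68295) = 500*(-1/68295) = -100/13659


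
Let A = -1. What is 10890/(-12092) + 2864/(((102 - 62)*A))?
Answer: -2191693/30230 ≈ -72.501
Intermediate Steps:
10890/(-12092) + 2864/(((102 - 62)*A)) = 10890/(-12092) + 2864/(((102 - 62)*(-1))) = 10890*(-1/12092) + 2864/((40*(-1))) = -5445/6046 + 2864/(-40) = -5445/6046 + 2864*(-1/40) = -5445/6046 - 358/5 = -2191693/30230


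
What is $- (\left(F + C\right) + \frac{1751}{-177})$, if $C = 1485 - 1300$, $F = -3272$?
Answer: $\frac{548150}{177} \approx 3096.9$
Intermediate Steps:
$C = 185$ ($C = 1485 - 1300 = 185$)
$- (\left(F + C\right) + \frac{1751}{-177}) = - (\left(-3272 + 185\right) + \frac{1751}{-177}) = - (-3087 + 1751 \left(- \frac{1}{177}\right)) = - (-3087 - \frac{1751}{177}) = \left(-1\right) \left(- \frac{548150}{177}\right) = \frac{548150}{177}$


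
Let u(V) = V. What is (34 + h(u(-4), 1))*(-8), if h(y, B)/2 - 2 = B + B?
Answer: -336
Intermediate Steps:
h(y, B) = 4 + 4*B (h(y, B) = 4 + 2*(B + B) = 4 + 2*(2*B) = 4 + 4*B)
(34 + h(u(-4), 1))*(-8) = (34 + (4 + 4*1))*(-8) = (34 + (4 + 4))*(-8) = (34 + 8)*(-8) = 42*(-8) = -336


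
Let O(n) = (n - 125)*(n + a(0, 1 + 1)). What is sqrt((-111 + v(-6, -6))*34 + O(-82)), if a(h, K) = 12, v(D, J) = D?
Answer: 12*sqrt(73) ≈ 102.53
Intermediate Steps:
O(n) = (-125 + n)*(12 + n) (O(n) = (n - 125)*(n + 12) = (-125 + n)*(12 + n))
sqrt((-111 + v(-6, -6))*34 + O(-82)) = sqrt((-111 - 6)*34 + (-1500 + (-82)**2 - 113*(-82))) = sqrt(-117*34 + (-1500 + 6724 + 9266)) = sqrt(-3978 + 14490) = sqrt(10512) = 12*sqrt(73)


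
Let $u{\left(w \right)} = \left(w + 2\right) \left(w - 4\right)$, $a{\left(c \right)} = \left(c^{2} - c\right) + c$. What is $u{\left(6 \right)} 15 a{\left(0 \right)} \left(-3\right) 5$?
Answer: $0$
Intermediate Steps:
$a{\left(c \right)} = c^{2}$
$u{\left(w \right)} = \left(-4 + w\right) \left(2 + w\right)$ ($u{\left(w \right)} = \left(2 + w\right) \left(-4 + w\right) = \left(-4 + w\right) \left(2 + w\right)$)
$u{\left(6 \right)} 15 a{\left(0 \right)} \left(-3\right) 5 = \left(-8 + 6^{2} - 12\right) 15 \cdot 0^{2} \left(-3\right) 5 = \left(-8 + 36 - 12\right) 15 \cdot 0 \left(-3\right) 5 = 16 \cdot 15 \cdot 0 \cdot 5 = 240 \cdot 0 = 0$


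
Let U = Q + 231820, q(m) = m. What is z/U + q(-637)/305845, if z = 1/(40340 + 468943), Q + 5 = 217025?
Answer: -29121930449959/13982412617230680 ≈ -0.0020828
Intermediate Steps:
Q = 217020 (Q = -5 + 217025 = 217020)
U = 448840 (U = 217020 + 231820 = 448840)
z = 1/509283 ≈ 1.9635e-6
z/U + q(-637)/305845 = (1/509283)/448840 - 637/305845 = (1/509283)*(1/448840) - 637*1/305845 = 1/228586581720 - 637/305845 = -29121930449959/13982412617230680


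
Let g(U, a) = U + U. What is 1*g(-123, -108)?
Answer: -246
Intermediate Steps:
g(U, a) = 2*U
1*g(-123, -108) = 1*(2*(-123)) = 1*(-246) = -246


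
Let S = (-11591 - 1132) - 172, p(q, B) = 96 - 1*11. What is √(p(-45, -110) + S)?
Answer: I*√12810 ≈ 113.18*I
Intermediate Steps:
p(q, B) = 85 (p(q, B) = 96 - 11 = 85)
S = -12895 (S = -12723 - 172 = -12895)
√(p(-45, -110) + S) = √(85 - 12895) = √(-12810) = I*√12810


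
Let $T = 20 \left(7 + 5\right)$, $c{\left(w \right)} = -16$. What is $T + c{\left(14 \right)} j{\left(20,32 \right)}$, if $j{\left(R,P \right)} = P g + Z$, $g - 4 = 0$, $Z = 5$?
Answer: $-1888$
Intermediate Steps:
$g = 4$ ($g = 4 + 0 = 4$)
$j{\left(R,P \right)} = 5 + 4 P$ ($j{\left(R,P \right)} = P 4 + 5 = 4 P + 5 = 5 + 4 P$)
$T = 240$ ($T = 20 \cdot 12 = 240$)
$T + c{\left(14 \right)} j{\left(20,32 \right)} = 240 - 16 \left(5 + 4 \cdot 32\right) = 240 - 16 \left(5 + 128\right) = 240 - 2128 = -1888$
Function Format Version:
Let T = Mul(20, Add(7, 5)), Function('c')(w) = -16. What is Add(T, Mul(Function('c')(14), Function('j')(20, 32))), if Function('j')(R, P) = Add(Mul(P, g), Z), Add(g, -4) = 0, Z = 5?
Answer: -1888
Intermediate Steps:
g = 4 (g = Add(4, 0) = 4)
Function('j')(R, P) = Add(5, Mul(4, P)) (Function('j')(R, P) = Add(Mul(P, 4), 5) = Add(Mul(4, P), 5) = Add(5, Mul(4, P)))
T = 240 (T = Mul(20, 12) = 240)
Add(T, Mul(Function('c')(14), Function('j')(20, 32))) = Add(240, Mul(-16, Add(5, Mul(4, 32)))) = Add(240, Mul(-16, Add(5, 128))) = Add(240, Mul(-16, 133)) = Add(240, -2128) = -1888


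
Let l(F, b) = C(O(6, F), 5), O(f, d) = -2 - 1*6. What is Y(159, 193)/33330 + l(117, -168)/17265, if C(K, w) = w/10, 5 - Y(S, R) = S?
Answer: -16013/3487530 ≈ -0.0045915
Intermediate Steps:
Y(S, R) = 5 - S
O(f, d) = -8 (O(f, d) = -2 - 6 = -8)
C(K, w) = w/10 (C(K, w) = w*(⅒) = w/10)
l(F, b) = ½ (l(F, b) = (⅒)*5 = ½)
Y(159, 193)/33330 + l(117, -168)/17265 = (5 - 1*159)/33330 + (½)/17265 = (5 - 159)*(1/33330) + (½)*(1/17265) = -154*1/33330 + 1/34530 = -7/1515 + 1/34530 = -16013/3487530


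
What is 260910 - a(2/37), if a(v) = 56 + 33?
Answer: 260821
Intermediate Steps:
a(v) = 89
260910 - a(2/37) = 260910 - 1*89 = 260910 - 89 = 260821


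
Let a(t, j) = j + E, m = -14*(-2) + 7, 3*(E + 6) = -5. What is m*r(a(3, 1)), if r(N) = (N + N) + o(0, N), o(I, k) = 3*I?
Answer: -1400/3 ≈ -466.67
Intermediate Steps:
E = -23/3 (E = -6 + (⅓)*(-5) = -6 - 5/3 = -23/3 ≈ -7.6667)
m = 35 (m = 28 + 7 = 35)
a(t, j) = -23/3 + j (a(t, j) = j - 23/3 = -23/3 + j)
r(N) = 2*N (r(N) = (N + N) + 3*0 = 2*N + 0 = 2*N)
m*r(a(3, 1)) = 35*(2*(-23/3 + 1)) = 35*(2*(-20/3)) = 35*(-40/3) = -1400/3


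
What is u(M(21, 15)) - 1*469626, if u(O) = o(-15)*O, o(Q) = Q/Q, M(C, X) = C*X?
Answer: -469311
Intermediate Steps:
o(Q) = 1
u(O) = O (u(O) = 1*O = O)
u(M(21, 15)) - 1*469626 = 21*15 - 1*469626 = 315 - 469626 = -469311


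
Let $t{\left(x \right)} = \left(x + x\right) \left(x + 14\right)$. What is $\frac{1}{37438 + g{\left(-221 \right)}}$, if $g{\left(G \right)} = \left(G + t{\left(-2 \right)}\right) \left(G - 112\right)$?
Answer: $\frac{1}{127015} \approx 7.8731 \cdot 10^{-6}$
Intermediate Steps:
$t{\left(x \right)} = 2 x \left(14 + x\right)$
$g{\left(G \right)} = \left(-112 + G\right) \left(-48 + G\right)$ ($g{\left(G \right)} = \left(G + 2 \left(-2\right) \left(14 - 2\right)\right) \left(G - 112\right) = \left(G + 2 \left(-2\right) 12\right) \left(-112 + G\right) = \left(G - 48\right) \left(-112 + G\right) = \left(-48 + G\right) \left(-112 + G\right) = \left(-112 + G\right) \left(-48 + G\right)$)
$\frac{1}{37438 + g{\left(-221 \right)}} = \frac{1}{37438 + \left(5376 + \left(-221\right)^{2} - -35360\right)} = \frac{1}{37438 + \left(5376 + 48841 + 35360\right)} = \frac{1}{37438 + 89577} = \frac{1}{127015}$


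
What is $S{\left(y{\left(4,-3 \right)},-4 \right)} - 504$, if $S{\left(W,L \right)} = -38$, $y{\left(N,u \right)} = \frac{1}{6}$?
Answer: $-542$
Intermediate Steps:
$y{\left(N,u \right)} = \frac{1}{6}$
$S{\left(y{\left(4,-3 \right)},-4 \right)} - 504 = -38 - 504 = -542$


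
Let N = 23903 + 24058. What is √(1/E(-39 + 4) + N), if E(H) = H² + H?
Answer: √67917573290/1190 ≈ 219.00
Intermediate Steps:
E(H) = H + H²
N = 47961
√(1/E(-39 + 4) + N) = √(1/((-39 + 4)*(1 + (-39 + 4))) + 47961) = √(1/(-35*(1 - 35)) + 47961) = √(1/(-35*(-34)) + 47961) = √(1/1190 + 47961) = √(57073591/1190) = √67917573290/1190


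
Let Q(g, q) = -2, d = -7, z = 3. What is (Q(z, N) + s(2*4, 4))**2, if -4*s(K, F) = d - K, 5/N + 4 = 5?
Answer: 49/16 ≈ 3.0625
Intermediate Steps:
N = 5 (N = 5/(-4 + 5) = 5/1 = 5*1 = 5)
s(K, F) = 7/4 + K/4 (s(K, F) = -(-7 - K)/4 = 7/4 + K/4)
(Q(z, N) + s(2*4, 4))**2 = (-2 + (7/4 + (2*4)/4))**2 = (-2 + (7/4 + (1/4)*8))**2 = (-2 + (7/4 + 2))**2 = (-2 + 15/4)**2 = (7/4)**2 = 49/16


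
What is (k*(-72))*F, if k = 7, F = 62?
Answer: -31248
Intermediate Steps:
(k*(-72))*F = (7*(-72))*62 = -504*62 = -31248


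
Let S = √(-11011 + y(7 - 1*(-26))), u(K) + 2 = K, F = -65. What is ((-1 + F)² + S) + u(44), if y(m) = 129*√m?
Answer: 4398 + √(-11011 + 129*√33) ≈ 4398.0 + 101.34*I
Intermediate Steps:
u(K) = -2 + K
S = √(-11011 + 129*√33) (S = √(-11011 + 129*√(7 - 1*(-26))) = √(-11011 + 129*√(7 + 26)) = √(-11011 + 129*√33) ≈ 101.34*I)
((-1 + F)² + S) + u(44) = ((-1 - 65)² + √(-11011 + 129*√33)) + (-2 + 44) = ((-66)² + √(-11011 + 129*√33)) + 42 = (4356 + √(-11011 + 129*√33)) + 42 = 4398 + √(-11011 + 129*√33)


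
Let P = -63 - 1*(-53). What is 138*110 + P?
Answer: 15170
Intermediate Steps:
P = -10 (P = -63 + 53 = -10)
138*110 + P = 138*110 - 10 = 15180 - 10 = 15170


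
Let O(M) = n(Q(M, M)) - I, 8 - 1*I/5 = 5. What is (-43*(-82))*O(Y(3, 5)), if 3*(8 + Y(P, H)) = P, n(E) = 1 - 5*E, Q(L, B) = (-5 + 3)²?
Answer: -119884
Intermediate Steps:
I = 15 (I = 40 - 5*5 = 40 - 25 = 15)
Q(L, B) = 4 (Q(L, B) = (-2)² = 4)
Y(P, H) = -8 + P/3
O(M) = -34 (O(M) = (1 - 5*4) - 1*15 = (1 - 20) - 15 = -19 - 15 = -34)
(-43*(-82))*O(Y(3, 5)) = -43*(-82)*(-34) = 3526*(-34) = -119884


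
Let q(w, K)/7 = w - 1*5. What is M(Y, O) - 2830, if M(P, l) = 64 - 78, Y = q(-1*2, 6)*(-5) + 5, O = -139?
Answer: -2844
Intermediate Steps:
q(w, K) = -35 + 7*w (q(w, K) = 7*(w - 1*5) = 7*(w - 5) = 7*(-5 + w) = -35 + 7*w)
Y = 250 (Y = (-35 + 7*(-1*2))*(-5) + 5 = (-35 + 7*(-2))*(-5) + 5 = (-35 - 14)*(-5) + 5 = -49*(-5) + 5 = 245 + 5 = 250)
M(P, l) = -14
M(Y, O) - 2830 = -14 - 2830 = -2844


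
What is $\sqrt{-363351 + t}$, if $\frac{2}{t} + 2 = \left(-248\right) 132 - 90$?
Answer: $\frac{i \sqrt{97893806972410}}{16414} \approx 602.79 i$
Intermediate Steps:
$t = - \frac{1}{16414}$ ($t = \frac{2}{-2 - 32826} = \frac{2}{-32828} = 2 \left(- \frac{1}{32828}\right) = - \frac{1}{16414} \approx -6.0924 \cdot 10^{-5}$)
$\sqrt{-363351 + t} = \sqrt{-363351 - \frac{1}{16414}} = \sqrt{- \frac{5964043315}{16414}} = \frac{i \sqrt{97893806972410}}{16414}$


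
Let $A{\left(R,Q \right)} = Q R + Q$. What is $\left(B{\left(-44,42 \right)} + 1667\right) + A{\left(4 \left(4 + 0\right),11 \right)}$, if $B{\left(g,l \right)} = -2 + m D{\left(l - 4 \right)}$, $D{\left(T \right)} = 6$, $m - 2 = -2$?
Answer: $1852$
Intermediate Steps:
$m = 0$ ($m = 2 - 2 = 0$)
$A{\left(R,Q \right)} = Q + Q R$
$B{\left(g,l \right)} = -2$ ($B{\left(g,l \right)} = -2 + 0 \cdot 6 = -2 + 0 = -2$)
$\left(B{\left(-44,42 \right)} + 1667\right) + A{\left(4 \left(4 + 0\right),11 \right)} = \left(-2 + 1667\right) + 11 \left(1 + 4 \left(4 + 0\right)\right) = 1665 + 11 \left(1 + 4 \cdot 4\right) = 1665 + 11 \left(1 + 16\right) = 1665 + 11 \cdot 17 = 1665 + 187 = 1852$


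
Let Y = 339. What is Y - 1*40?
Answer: 299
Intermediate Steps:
Y - 1*40 = 339 - 1*40 = 339 - 40 = 299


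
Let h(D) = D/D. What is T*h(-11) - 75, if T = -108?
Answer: -183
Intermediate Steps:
h(D) = 1
T*h(-11) - 75 = -108*1 - 75 = -108 - 75 = -183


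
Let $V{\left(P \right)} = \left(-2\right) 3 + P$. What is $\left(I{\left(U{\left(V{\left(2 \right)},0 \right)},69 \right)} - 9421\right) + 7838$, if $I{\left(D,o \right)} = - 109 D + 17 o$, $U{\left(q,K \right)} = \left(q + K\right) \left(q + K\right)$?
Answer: $-2154$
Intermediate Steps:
$V{\left(P \right)} = -6 + P$
$U{\left(q,K \right)} = \left(K + q\right)^{2}$ ($U{\left(q,K \right)} = \left(K + q\right) \left(K + q\right) = \left(K + q\right)^{2}$)
$\left(I{\left(U{\left(V{\left(2 \right)},0 \right)},69 \right)} - 9421\right) + 7838 = \left(\left(- 109 \left(0 + \left(-6 + 2\right)\right)^{2} + 17 \cdot 69\right) - 9421\right) + 7838 = \left(\left(- 109 \left(0 - 4\right)^{2} + 1173\right) - 9421\right) + 7838 = \left(\left(- 109 \left(-4\right)^{2} + 1173\right) - 9421\right) + 7838 = \left(\left(\left(-109\right) 16 + 1173\right) - 9421\right) + 7838 = \left(\left(-1744 + 1173\right) - 9421\right) + 7838 = \left(-571 - 9421\right) + 7838 = -9992 + 7838 = -2154$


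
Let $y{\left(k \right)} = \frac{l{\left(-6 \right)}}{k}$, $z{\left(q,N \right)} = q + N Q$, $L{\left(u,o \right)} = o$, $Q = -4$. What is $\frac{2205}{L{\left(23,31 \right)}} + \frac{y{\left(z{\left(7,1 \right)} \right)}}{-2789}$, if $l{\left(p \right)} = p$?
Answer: $\frac{6149807}{86459} \approx 71.13$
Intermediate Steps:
$z{\left(q,N \right)} = q - 4 N$ ($z{\left(q,N \right)} = q + N \left(-4\right) = q - 4 N$)
$y{\left(k \right)} = - \frac{6}{k}$
$\frac{2205}{L{\left(23,31 \right)}} + \frac{y{\left(z{\left(7,1 \right)} \right)}}{-2789} = \frac{2205}{31} + \frac{\left(-6\right) \frac{1}{7 - 4}}{-2789} = 2205 \cdot \frac{1}{31} + - \frac{6}{7 - 4} \left(- \frac{1}{2789}\right) = \frac{2205}{31} + - \frac{6}{3} \left(- \frac{1}{2789}\right) = \frac{2205}{31} + \left(-6\right) \frac{1}{3} \left(- \frac{1}{2789}\right) = \frac{2205}{31} - - \frac{2}{2789} = \frac{2205}{31} + \frac{2}{2789} = \frac{6149807}{86459}$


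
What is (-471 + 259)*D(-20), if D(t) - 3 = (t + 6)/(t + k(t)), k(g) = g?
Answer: -3551/5 ≈ -710.20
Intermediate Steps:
D(t) = 3 + (6 + t)/(2*t) (D(t) = 3 + (t + 6)/(t + t) = 3 + (6 + t)/((2*t)) = 3 + (6 + t)*(1/(2*t)) = 3 + (6 + t)/(2*t))
(-471 + 259)*D(-20) = (-471 + 259)*(7/2 + 3/(-20)) = -212*(7/2 + 3*(-1/20)) = -212*(7/2 - 3/20) = -212*67/20 = -3551/5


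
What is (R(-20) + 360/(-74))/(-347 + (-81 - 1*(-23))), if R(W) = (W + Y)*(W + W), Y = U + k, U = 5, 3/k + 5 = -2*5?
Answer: -22316/14985 ≈ -1.4892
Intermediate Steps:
k = -1/5 (k = 3/(-5 - 2*5) = 3/(-5 - 10) = 3/(-15) = 3*(-1/15) = -1/5 ≈ -0.20000)
Y = 24/5 (Y = 5 - 1/5 = 24/5 ≈ 4.8000)
R(W) = 2*W*(24/5 + W) (R(W) = (W + 24/5)*(W + W) = (24/5 + W)*(2*W) = 2*W*(24/5 + W))
(R(-20) + 360/(-74))/(-347 + (-81 - 1*(-23))) = ((2/5)*(-20)*(24 + 5*(-20)) + 360/(-74))/(-347 + (-81 - 1*(-23))) = ((2/5)*(-20)*(24 - 100) + 360*(-1/74))/(-347 + (-81 + 23)) = ((2/5)*(-20)*(-76) - 180/37)/(-347 - 58) = (608 - 180/37)/(-405) = (22316/37)*(-1/405) = -22316/14985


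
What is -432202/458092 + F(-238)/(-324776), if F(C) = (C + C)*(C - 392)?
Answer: -17358841607/9298580462 ≈ -1.8668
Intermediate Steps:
F(C) = 2*C*(-392 + C) (F(C) = (2*C)*(-392 + C) = 2*C*(-392 + C))
-432202/458092 + F(-238)/(-324776) = -432202/458092 + (2*(-238)*(-392 - 238))/(-324776) = -432202*1/458092 + (2*(-238)*(-630))*(-1/324776) = -216101/229046 + 299880*(-1/324776) = -216101/229046 - 37485/40597 = -17358841607/9298580462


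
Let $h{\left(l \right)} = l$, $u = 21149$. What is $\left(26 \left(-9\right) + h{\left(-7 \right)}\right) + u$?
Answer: $20908$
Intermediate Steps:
$\left(26 \left(-9\right) + h{\left(-7 \right)}\right) + u = \left(26 \left(-9\right) - 7\right) + 21149 = \left(-234 - 7\right) + 21149 = -241 + 21149 = 20908$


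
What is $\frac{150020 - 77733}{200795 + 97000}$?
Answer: $\frac{72287}{297795} \approx 0.24274$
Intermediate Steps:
$\frac{150020 - 77733}{200795 + 97000} = \frac{150020 - 77733}{297795} = 72287 \cdot \frac{1}{297795} = \frac{72287}{297795}$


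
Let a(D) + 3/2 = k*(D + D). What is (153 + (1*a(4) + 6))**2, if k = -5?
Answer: 55225/4 ≈ 13806.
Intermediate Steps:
a(D) = -3/2 - 10*D (a(D) = -3/2 - 5*(D + D) = -3/2 - 10*D)
(153 + (1*a(4) + 6))**2 = (153 + (1*(-3/2 - 10*4) + 6))**2 = (153 + (1*(-3/2 - 40) + 6))**2 = (153 + (1*(-83/2) + 6))**2 = (153 + (-83/2 + 6))**2 = (153 - 71/2)**2 = (235/2)**2 = 55225/4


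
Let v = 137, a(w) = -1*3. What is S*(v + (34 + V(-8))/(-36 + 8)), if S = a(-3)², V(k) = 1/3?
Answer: 34215/28 ≈ 1222.0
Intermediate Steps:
V(k) = ⅓
a(w) = -3
S = 9 (S = (-3)² = 9)
S*(v + (34 + V(-8))/(-36 + 8)) = 9*(137 + (34 + ⅓)/(-36 + 8)) = 9*(137 + (103/3)/(-28)) = 9*(137 + (103/3)*(-1/28)) = 9*(137 - 103/84) = 9*(11405/84) = 34215/28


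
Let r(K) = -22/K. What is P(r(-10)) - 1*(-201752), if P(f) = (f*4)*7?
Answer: 1009068/5 ≈ 2.0181e+5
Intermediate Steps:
P(f) = 28*f (P(f) = (4*f)*7 = 28*f)
P(r(-10)) - 1*(-201752) = 28*(-22/(-10)) - 1*(-201752) = 28*(-22*(-⅒)) + 201752 = 28*(11/5) + 201752 = 308/5 + 201752 = 1009068/5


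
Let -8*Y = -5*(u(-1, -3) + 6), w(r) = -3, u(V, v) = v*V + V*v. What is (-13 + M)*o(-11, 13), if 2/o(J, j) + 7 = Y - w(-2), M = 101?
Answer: 352/7 ≈ 50.286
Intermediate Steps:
u(V, v) = 2*V*v (u(V, v) = V*v + V*v = 2*V*v)
Y = 15/2 (Y = -(-5)*(2*(-1)*(-3) + 6)/8 = -(-5)*(6 + 6)/8 = -(-5)*12/8 = -⅛*(-60) = 15/2 ≈ 7.5000)
o(J, j) = 4/7 (o(J, j) = 2/(-7 + (15/2 - 1*(-3))) = 2/(-7 + (15/2 + 3)) = 2/(-7 + 21/2) = 2/(7/2) = 2*(2/7) = 4/7)
(-13 + M)*o(-11, 13) = (-13 + 101)*(4/7) = 88*(4/7) = 352/7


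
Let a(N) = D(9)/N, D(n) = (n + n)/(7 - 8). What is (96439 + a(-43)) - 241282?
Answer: -6228231/43 ≈ -1.4484e+5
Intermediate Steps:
D(n) = -2*n (D(n) = (2*n)/(-1) = (2*n)*(-1) = -2*n)
a(N) = -18/N (a(N) = (-2*9)/N = -18/N)
(96439 + a(-43)) - 241282 = (96439 - 18/(-43)) - 241282 = (96439 - 18*(-1/43)) - 241282 = (96439 + 18/43) - 241282 = 4146895/43 - 241282 = -6228231/43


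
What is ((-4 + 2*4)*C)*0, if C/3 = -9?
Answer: 0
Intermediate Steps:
C = -27 (C = 3*(-9) = -27)
((-4 + 2*4)*C)*0 = ((-4 + 2*4)*(-27))*0 = ((-4 + 8)*(-27))*0 = (4*(-27))*0 = -108*0 = 0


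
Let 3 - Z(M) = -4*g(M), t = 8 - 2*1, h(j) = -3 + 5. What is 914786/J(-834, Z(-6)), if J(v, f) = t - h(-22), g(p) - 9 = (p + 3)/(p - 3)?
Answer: 457393/2 ≈ 2.2870e+5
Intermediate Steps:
g(p) = 9 + (3 + p)/(-3 + p) (g(p) = 9 + (p + 3)/(p - 3) = 9 + (3 + p)/(-3 + p))
h(j) = 2
t = 6 (t = 8 - 2 = 6)
Z(M) = 3 + 8*(-12 + 5*M)/(-3 + M) (Z(M) = 3 - (-4)*2*(-12 + 5*M)/(-3 + M) = 3 - (-8)*(-12 + 5*M)/(-3 + M) = 3 + 8*(-12 + 5*M)/(-3 + M))
J(v, f) = 4 (J(v, f) = 6 - 1*2 = 6 - 2 = 4)
914786/J(-834, Z(-6)) = 914786/4 = 914786*(¼) = 457393/2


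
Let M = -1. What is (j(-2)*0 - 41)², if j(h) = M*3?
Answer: 1681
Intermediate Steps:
j(h) = -3 (j(h) = -1*3 = -3)
(j(-2)*0 - 41)² = (-3*0 - 41)² = (0 - 41)² = (-41)² = 1681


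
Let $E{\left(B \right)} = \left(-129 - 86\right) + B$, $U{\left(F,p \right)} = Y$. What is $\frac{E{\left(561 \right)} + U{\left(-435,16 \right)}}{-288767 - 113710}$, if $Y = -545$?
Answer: $\frac{199}{402477} \approx 0.00049444$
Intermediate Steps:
$U{\left(F,p \right)} = -545$
$E{\left(B \right)} = -215 + B$
$\frac{E{\left(561 \right)} + U{\left(-435,16 \right)}}{-288767 - 113710} = \frac{\left(-215 + 561\right) - 545}{-288767 - 113710} = \frac{346 - 545}{-402477} = \left(-199\right) \left(- \frac{1}{402477}\right) = \frac{199}{402477}$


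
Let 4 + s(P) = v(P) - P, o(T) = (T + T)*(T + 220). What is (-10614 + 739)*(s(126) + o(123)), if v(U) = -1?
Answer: -831939125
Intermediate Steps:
o(T) = 2*T*(220 + T) (o(T) = (2*T)*(220 + T) = 2*T*(220 + T))
s(P) = -5 - P (s(P) = -4 + (-1 - P) = -5 - P)
(-10614 + 739)*(s(126) + o(123)) = (-10614 + 739)*((-5 - 1*126) + 2*123*(220 + 123)) = -9875*((-5 - 126) + 2*123*343) = -9875*(-131 + 84378) = -9875*84247 = -831939125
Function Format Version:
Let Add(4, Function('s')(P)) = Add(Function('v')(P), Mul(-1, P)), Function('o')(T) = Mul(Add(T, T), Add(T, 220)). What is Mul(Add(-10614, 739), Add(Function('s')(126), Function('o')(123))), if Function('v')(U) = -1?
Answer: -831939125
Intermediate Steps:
Function('o')(T) = Mul(2, T, Add(220, T)) (Function('o')(T) = Mul(Mul(2, T), Add(220, T)) = Mul(2, T, Add(220, T)))
Function('s')(P) = Add(-5, Mul(-1, P)) (Function('s')(P) = Add(-4, Add(-1, Mul(-1, P))) = Add(-5, Mul(-1, P)))
Mul(Add(-10614, 739), Add(Function('s')(126), Function('o')(123))) = Mul(Add(-10614, 739), Add(Add(-5, Mul(-1, 126)), Mul(2, 123, Add(220, 123)))) = Mul(-9875, Add(Add(-5, -126), Mul(2, 123, 343))) = Mul(-9875, Add(-131, 84378)) = Mul(-9875, 84247) = -831939125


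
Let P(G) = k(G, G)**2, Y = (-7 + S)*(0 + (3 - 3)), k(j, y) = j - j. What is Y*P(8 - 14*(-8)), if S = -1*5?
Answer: 0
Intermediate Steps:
S = -5
k(j, y) = 0
Y = 0 (Y = (-7 - 5)*(0 + (3 - 3)) = -12*(0 + 0) = -12*0 = 0)
P(G) = 0 (P(G) = 0**2 = 0)
Y*P(8 - 14*(-8)) = 0*0 = 0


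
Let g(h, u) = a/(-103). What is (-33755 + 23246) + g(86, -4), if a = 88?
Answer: -1082515/103 ≈ -10510.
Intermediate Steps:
g(h, u) = -88/103 (g(h, u) = 88/(-103) = 88*(-1/103) = -88/103)
(-33755 + 23246) + g(86, -4) = (-33755 + 23246) - 88/103 = -10509 - 88/103 = -1082515/103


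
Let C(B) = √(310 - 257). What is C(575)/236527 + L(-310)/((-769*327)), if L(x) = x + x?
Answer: 620/251463 + √53/236527 ≈ 0.0024964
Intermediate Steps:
L(x) = 2*x
C(B) = √53
C(575)/236527 + L(-310)/((-769*327)) = √53/236527 + (2*(-310))/((-769*327)) = √53*(1/236527) - 620/(-251463) = √53/236527 - 620*(-1/251463) = √53/236527 + 620/251463 = 620/251463 + √53/236527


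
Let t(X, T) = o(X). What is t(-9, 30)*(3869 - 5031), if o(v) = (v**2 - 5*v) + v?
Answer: -135954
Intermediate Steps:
o(v) = v**2 - 4*v
t(X, T) = X*(-4 + X)
t(-9, 30)*(3869 - 5031) = (-9*(-4 - 9))*(3869 - 5031) = -9*(-13)*(-1162) = 117*(-1162) = -135954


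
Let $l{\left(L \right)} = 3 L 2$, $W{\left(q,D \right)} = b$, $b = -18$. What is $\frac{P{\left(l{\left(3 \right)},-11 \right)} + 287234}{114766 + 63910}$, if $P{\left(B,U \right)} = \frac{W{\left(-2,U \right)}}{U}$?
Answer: $\frac{789898}{491359} \approx 1.6076$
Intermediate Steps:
$W{\left(q,D \right)} = -18$
$l{\left(L \right)} = 6 L$
$P{\left(B,U \right)} = - \frac{18}{U}$
$\frac{P{\left(l{\left(3 \right)},-11 \right)} + 287234}{114766 + 63910} = \frac{- \frac{18}{-11} + 287234}{114766 + 63910} = \frac{\left(-18\right) \left(- \frac{1}{11}\right) + 287234}{178676} = \left(\frac{18}{11} + 287234\right) \frac{1}{178676} = \frac{3159592}{11} \cdot \frac{1}{178676} = \frac{789898}{491359}$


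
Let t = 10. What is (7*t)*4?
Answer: 280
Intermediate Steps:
(7*t)*4 = (7*10)*4 = 70*4 = 280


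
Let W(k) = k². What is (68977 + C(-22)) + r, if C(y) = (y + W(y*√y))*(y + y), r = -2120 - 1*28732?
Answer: 507605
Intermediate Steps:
r = -30852 (r = -2120 - 28732 = -30852)
C(y) = 2*y*(y + y³) (C(y) = (y + (y*√y)²)*(y + y) = (y + (y^(3/2))²)*(2*y) = (y + y³)*(2*y) = 2*y*(y + y³))
(68977 + C(-22)) + r = (68977 + 2*(-22)²*(1 + (-22)²)) - 30852 = (68977 + 2*484*(1 + 484)) - 30852 = (68977 + 2*484*485) - 30852 = (68977 + 469480) - 30852 = 538457 - 30852 = 507605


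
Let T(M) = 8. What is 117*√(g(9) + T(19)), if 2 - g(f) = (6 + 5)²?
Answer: 117*I*√111 ≈ 1232.7*I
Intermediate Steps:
g(f) = -119 (g(f) = 2 - (6 + 5)² = 2 - 1*11² = 2 - 1*121 = 2 - 121 = -119)
117*√(g(9) + T(19)) = 117*√(-119 + 8) = 117*√(-111) = 117*(I*√111) = 117*I*√111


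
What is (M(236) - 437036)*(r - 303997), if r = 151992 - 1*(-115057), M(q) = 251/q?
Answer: 952706443065/59 ≈ 1.6148e+10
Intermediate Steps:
r = 267049 (r = 151992 + 115057 = 267049)
(M(236) - 437036)*(r - 303997) = (251/236 - 437036)*(267049 - 303997) = (251*(1/236) - 437036)*(-36948) = (251/236 - 437036)*(-36948) = -103140245/236*(-36948) = 952706443065/59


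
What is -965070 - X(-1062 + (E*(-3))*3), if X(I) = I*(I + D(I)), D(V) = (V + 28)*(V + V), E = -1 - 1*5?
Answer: 1989504306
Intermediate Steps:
E = -6 (E = -1 - 5 = -6)
D(V) = 2*V*(28 + V) (D(V) = (28 + V)*(2*V) = 2*V*(28 + V))
X(I) = I*(I + 2*I*(28 + I))
-965070 - X(-1062 + (E*(-3))*3) = -965070 - (-1062 - 6*(-3)*3)**2*(57 + 2*(-1062 - 6*(-3)*3)) = -965070 - (-1062 + 18*3)**2*(57 + 2*(-1062 + 18*3)) = -965070 - (-1062 + 54)**2*(57 + 2*(-1062 + 54)) = -965070 - (-1008)**2*(57 + 2*(-1008)) = -965070 - 1016064*(57 - 2016) = -965070 - 1016064*(-1959) = -965070 - 1*(-1990469376) = -965070 + 1990469376 = 1989504306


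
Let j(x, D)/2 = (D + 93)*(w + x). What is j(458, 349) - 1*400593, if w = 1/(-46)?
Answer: 97975/23 ≈ 4259.8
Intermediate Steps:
w = -1/46 ≈ -0.021739
j(x, D) = 2*(93 + D)*(-1/46 + x) (j(x, D) = 2*((D + 93)*(-1/46 + x)) = 2*((93 + D)*(-1/46 + x)) = 2*(93 + D)*(-1/46 + x))
j(458, 349) - 1*400593 = (-93/23 + 186*458 - 1/23*349 + 2*349*458) - 1*400593 = (-93/23 + 85188 - 349/23 + 319684) - 400593 = 9311614/23 - 400593 = 97975/23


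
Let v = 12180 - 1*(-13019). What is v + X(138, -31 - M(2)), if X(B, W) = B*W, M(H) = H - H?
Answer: 20921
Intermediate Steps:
M(H) = 0
v = 25199 (v = 12180 + 13019 = 25199)
v + X(138, -31 - M(2)) = 25199 + 138*(-31 - 1*0) = 25199 + 138*(-31 + 0) = 25199 + 138*(-31) = 25199 - 4278 = 20921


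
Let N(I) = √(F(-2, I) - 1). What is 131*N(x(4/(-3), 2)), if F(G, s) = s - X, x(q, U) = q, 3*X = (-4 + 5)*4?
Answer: 131*I*√33/3 ≈ 250.85*I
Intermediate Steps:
X = 4/3 (X = ((-4 + 5)*4)/3 = (1*4)/3 = (⅓)*4 = 4/3 ≈ 1.3333)
F(G, s) = -4/3 + s (F(G, s) = s - 1*4/3 = s - 4/3 = -4/3 + s)
N(I) = √(-7/3 + I) (N(I) = √((-4/3 + I) - 1) = √(-7/3 + I))
131*N(x(4/(-3), 2)) = 131*(√(-21 + 9*(4/(-3)))/3) = 131*(√(-21 + 9*(4*(-⅓)))/3) = 131*(√(-21 + 9*(-4/3))/3) = 131*(√(-21 - 12)/3) = 131*(√(-33)/3) = 131*((I*√33)/3) = 131*(I*√33/3) = 131*I*√33/3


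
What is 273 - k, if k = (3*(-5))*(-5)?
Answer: 198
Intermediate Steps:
k = 75 (k = -15*(-5) = 75)
273 - k = 273 - 1*75 = 273 - 75 = 198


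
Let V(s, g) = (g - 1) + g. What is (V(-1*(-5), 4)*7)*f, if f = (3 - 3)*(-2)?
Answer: 0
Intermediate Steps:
V(s, g) = -1 + 2*g (V(s, g) = (-1 + g) + g = -1 + 2*g)
f = 0 (f = 0*(-2) = 0)
(V(-1*(-5), 4)*7)*f = ((-1 + 2*4)*7)*0 = ((-1 + 8)*7)*0 = (7*7)*0 = 49*0 = 0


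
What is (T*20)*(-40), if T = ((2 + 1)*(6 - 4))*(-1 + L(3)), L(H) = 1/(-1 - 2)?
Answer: 6400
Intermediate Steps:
L(H) = -⅓ (L(H) = 1/(-3) = -⅓)
T = -8 (T = ((2 + 1)*(6 - 4))*(-1 - ⅓) = (3*2)*(-4/3) = 6*(-4/3) = -8)
(T*20)*(-40) = -8*20*(-40) = -160*(-40) = 6400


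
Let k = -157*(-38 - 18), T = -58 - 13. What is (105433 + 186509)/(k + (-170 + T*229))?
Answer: -41706/1091 ≈ -38.227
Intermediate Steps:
T = -71
k = 8792 (k = -157*(-56) = 8792)
(105433 + 186509)/(k + (-170 + T*229)) = (105433 + 186509)/(8792 + (-170 - 71*229)) = 291942/(8792 + (-170 - 16259)) = 291942/(8792 - 16429) = 291942/(-7637) = 291942*(-1/7637) = -41706/1091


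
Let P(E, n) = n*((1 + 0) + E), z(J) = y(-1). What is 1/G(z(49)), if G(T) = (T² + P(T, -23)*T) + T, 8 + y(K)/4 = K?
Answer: -1/27720 ≈ -3.6075e-5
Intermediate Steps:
y(K) = -32 + 4*K
z(J) = -36 (z(J) = -32 + 4*(-1) = -32 - 4 = -36)
P(E, n) = n*(1 + E)
G(T) = T + T² + T*(-23 - 23*T) (G(T) = (T² + (-23*(1 + T))*T) + T = (T² + (-23 - 23*T)*T) + T = (T² + T*(-23 - 23*T)) + T = T + T² + T*(-23 - 23*T))
1/G(z(49)) = 1/(22*(-36)*(-1 - 1*(-36))) = 1/(22*(-36)*(-1 + 36)) = 1/(22*(-36)*35) = 1/(-27720) = -1/27720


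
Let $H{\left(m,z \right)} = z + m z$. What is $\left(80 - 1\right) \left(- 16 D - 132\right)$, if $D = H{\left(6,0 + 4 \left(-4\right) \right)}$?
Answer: $131140$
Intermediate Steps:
$D = -112$ ($D = \left(0 + 4 \left(-4\right)\right) \left(1 + 6\right) = \left(0 - 16\right) 7 = \left(-16\right) 7 = -112$)
$\left(80 - 1\right) \left(- 16 D - 132\right) = \left(80 - 1\right) \left(\left(-16\right) \left(-112\right) - 132\right) = 79 \left(1792 - 132\right) = 79 \cdot 1660 = 131140$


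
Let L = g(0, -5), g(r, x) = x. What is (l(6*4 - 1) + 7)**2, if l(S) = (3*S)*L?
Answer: 114244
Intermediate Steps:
L = -5
l(S) = -15*S (l(S) = (3*S)*(-5) = -15*S)
(l(6*4 - 1) + 7)**2 = (-15*(6*4 - 1) + 7)**2 = (-15*(24 - 1) + 7)**2 = (-15*23 + 7)**2 = (-345 + 7)**2 = (-338)**2 = 114244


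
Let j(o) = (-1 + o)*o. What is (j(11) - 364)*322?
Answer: -81788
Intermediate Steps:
j(o) = o*(-1 + o)
(j(11) - 364)*322 = (11*(-1 + 11) - 364)*322 = (11*10 - 364)*322 = (110 - 364)*322 = -254*322 = -81788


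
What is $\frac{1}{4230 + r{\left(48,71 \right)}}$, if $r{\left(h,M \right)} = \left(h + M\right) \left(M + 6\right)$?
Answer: $\frac{1}{13393} \approx 7.4666 \cdot 10^{-5}$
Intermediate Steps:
$r{\left(h,M \right)} = \left(6 + M\right) \left(M + h\right)$ ($r{\left(h,M \right)} = \left(M + h\right) \left(6 + M\right) = \left(6 + M\right) \left(M + h\right)$)
$\frac{1}{4230 + r{\left(48,71 \right)}} = \frac{1}{4230 + \left(71^{2} + 6 \cdot 71 + 6 \cdot 48 + 71 \cdot 48\right)} = \frac{1}{4230 + \left(5041 + 426 + 288 + 3408\right)} = \frac{1}{4230 + 9163} = \frac{1}{13393}$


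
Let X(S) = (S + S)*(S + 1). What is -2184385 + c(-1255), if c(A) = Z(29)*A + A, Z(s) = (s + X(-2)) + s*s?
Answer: -3282510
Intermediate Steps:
X(S) = 2*S*(1 + S) (X(S) = (2*S)*(1 + S) = 2*S*(1 + S))
Z(s) = 4 + s + s² (Z(s) = (s + 2*(-2)*(1 - 2)) + s*s = (s + 2*(-2)*(-1)) + s² = (s + 4) + s² = (4 + s) + s² = 4 + s + s²)
c(A) = 875*A (c(A) = (4 + 29 + 29²)*A + A = (4 + 29 + 841)*A + A = 874*A + A = 875*A)
-2184385 + c(-1255) = -2184385 + 875*(-1255) = -2184385 - 1098125 = -3282510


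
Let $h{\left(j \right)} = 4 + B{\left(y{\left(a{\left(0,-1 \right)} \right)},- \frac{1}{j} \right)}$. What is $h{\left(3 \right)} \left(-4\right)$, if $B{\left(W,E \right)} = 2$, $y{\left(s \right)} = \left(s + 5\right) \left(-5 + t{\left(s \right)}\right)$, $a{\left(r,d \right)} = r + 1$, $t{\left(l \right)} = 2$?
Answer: $-24$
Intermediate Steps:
$a{\left(r,d \right)} = 1 + r$
$y{\left(s \right)} = -15 - 3 s$ ($y{\left(s \right)} = \left(s + 5\right) \left(-5 + 2\right) = \left(5 + s\right) \left(-3\right) = -15 - 3 s$)
$h{\left(j \right)} = 6$ ($h{\left(j \right)} = 4 + 2 = 6$)
$h{\left(3 \right)} \left(-4\right) = 6 \left(-4\right) = -24$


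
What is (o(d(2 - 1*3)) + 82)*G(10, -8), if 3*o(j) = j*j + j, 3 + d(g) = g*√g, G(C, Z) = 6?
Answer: 502 + 10*I ≈ 502.0 + 10.0*I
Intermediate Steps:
d(g) = -3 + g^(3/2) (d(g) = -3 + g*√g = -3 + g^(3/2))
o(j) = j/3 + j²/3 (o(j) = (j*j + j)/3 = (j² + j)/3 = (j + j²)/3 = j/3 + j²/3)
(o(d(2 - 1*3)) + 82)*G(10, -8) = ((-3 + (2 - 1*3)^(3/2))*(1 + (-3 + (2 - 1*3)^(3/2)))/3 + 82)*6 = ((-3 + (2 - 3)^(3/2))*(1 + (-3 + (2 - 3)^(3/2)))/3 + 82)*6 = ((-3 + (-1)^(3/2))*(1 + (-3 + (-1)^(3/2)))/3 + 82)*6 = ((-3 - I)*(1 + (-3 - I))/3 + 82)*6 = ((-3 - I)*(-2 - I)/3 + 82)*6 = (82 + (-3 - I)*(-2 - I)/3)*6 = 492 + 2*(-3 - I)*(-2 - I)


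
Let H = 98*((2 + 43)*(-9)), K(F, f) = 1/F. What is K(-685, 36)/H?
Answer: 1/27187650 ≈ 3.6781e-8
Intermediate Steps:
H = -39690 (H = 98*(45*(-9)) = 98*(-405) = -39690)
K(-685, 36)/H = 1/(-685*(-39690)) = -1/685*(-1/39690) = 1/27187650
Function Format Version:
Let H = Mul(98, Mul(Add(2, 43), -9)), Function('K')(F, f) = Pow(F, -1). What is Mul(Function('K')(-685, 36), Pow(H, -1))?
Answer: Rational(1, 27187650) ≈ 3.6781e-8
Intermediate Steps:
H = -39690 (H = Mul(98, Mul(45, -9)) = Mul(98, -405) = -39690)
Mul(Function('K')(-685, 36), Pow(H, -1)) = Mul(Pow(-685, -1), Pow(-39690, -1)) = Mul(Rational(-1, 685), Rational(-1, 39690)) = Rational(1, 27187650)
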